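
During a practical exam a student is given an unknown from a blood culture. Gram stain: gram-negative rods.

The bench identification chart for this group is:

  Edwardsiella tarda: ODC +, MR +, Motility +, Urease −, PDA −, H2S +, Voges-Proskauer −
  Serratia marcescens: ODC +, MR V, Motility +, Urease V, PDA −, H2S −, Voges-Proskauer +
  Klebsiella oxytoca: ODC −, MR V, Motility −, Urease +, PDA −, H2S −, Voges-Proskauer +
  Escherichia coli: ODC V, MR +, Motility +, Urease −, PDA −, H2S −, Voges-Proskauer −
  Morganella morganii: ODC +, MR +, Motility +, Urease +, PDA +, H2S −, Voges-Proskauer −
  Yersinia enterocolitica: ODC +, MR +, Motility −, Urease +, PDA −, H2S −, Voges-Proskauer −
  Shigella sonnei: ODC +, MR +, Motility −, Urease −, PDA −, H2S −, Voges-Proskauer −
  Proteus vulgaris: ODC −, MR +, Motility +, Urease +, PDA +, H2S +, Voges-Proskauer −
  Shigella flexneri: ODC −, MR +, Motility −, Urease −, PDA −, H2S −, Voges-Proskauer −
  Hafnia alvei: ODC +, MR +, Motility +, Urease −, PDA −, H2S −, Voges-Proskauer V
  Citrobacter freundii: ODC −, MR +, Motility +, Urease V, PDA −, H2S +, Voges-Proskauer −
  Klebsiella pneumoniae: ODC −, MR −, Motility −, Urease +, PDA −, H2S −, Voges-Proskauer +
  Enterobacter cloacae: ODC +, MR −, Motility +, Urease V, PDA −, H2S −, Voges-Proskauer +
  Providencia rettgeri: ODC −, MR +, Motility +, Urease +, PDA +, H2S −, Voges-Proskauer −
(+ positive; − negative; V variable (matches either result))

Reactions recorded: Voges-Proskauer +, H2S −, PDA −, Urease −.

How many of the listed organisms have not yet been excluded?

H2S −: excludes Edwardsiella tarda, Proteus vulgaris, Citrobacter freundii — 11 left.
PDA −: excludes Morganella morganii, Providencia rettgeri — 9 left.
Voges-Proskauer +: excludes Escherichia coli, Yersinia enterocolitica, Shigella sonnei, Shigella flexneri — 5 left.
Urease −: excludes Klebsiella oxytoca, Klebsiella pneumoniae — 3 left.
Still consistent: Enterobacter cloacae, Hafnia alvei, Serratia marcescens.

3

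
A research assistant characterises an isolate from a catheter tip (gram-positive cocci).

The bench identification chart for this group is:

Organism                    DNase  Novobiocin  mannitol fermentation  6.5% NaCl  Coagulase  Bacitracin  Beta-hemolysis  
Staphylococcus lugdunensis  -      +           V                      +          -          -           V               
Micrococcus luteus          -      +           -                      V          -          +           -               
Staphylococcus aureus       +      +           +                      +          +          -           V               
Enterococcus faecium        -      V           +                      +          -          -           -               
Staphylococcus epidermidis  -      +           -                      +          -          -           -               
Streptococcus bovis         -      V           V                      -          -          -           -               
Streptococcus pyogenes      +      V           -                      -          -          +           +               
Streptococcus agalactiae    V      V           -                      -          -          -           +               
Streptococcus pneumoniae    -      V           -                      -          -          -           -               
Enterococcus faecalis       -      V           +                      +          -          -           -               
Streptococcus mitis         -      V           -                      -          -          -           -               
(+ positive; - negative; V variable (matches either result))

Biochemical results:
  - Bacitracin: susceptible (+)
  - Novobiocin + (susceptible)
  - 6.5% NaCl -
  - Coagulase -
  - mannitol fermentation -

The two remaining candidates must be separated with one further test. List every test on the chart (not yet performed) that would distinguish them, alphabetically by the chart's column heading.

Beta-hemolysis, DNase

Novobiocin +: all 11 remaining candidates are consistent.
mannitol fermentation -: excludes Staphylococcus aureus, Enterococcus faecium, Enterococcus faecalis — 8 left.
6.5% NaCl -: excludes Staphylococcus lugdunensis, Staphylococcus epidermidis — 6 left.
Coagulase -: all 6 remaining candidates are consistent.
Bacitracin +: excludes Streptococcus bovis, Streptococcus agalactiae, Streptococcus pneumoniae, Streptococcus mitis — 2 left.
Two candidates remain: Micrococcus luteus and Streptococcus pyogenes.
  DNase: Micrococcus luteus -, Streptococcus pyogenes + — discriminates.
  Beta-hemolysis: Micrococcus luteus -, Streptococcus pyogenes + — discriminates.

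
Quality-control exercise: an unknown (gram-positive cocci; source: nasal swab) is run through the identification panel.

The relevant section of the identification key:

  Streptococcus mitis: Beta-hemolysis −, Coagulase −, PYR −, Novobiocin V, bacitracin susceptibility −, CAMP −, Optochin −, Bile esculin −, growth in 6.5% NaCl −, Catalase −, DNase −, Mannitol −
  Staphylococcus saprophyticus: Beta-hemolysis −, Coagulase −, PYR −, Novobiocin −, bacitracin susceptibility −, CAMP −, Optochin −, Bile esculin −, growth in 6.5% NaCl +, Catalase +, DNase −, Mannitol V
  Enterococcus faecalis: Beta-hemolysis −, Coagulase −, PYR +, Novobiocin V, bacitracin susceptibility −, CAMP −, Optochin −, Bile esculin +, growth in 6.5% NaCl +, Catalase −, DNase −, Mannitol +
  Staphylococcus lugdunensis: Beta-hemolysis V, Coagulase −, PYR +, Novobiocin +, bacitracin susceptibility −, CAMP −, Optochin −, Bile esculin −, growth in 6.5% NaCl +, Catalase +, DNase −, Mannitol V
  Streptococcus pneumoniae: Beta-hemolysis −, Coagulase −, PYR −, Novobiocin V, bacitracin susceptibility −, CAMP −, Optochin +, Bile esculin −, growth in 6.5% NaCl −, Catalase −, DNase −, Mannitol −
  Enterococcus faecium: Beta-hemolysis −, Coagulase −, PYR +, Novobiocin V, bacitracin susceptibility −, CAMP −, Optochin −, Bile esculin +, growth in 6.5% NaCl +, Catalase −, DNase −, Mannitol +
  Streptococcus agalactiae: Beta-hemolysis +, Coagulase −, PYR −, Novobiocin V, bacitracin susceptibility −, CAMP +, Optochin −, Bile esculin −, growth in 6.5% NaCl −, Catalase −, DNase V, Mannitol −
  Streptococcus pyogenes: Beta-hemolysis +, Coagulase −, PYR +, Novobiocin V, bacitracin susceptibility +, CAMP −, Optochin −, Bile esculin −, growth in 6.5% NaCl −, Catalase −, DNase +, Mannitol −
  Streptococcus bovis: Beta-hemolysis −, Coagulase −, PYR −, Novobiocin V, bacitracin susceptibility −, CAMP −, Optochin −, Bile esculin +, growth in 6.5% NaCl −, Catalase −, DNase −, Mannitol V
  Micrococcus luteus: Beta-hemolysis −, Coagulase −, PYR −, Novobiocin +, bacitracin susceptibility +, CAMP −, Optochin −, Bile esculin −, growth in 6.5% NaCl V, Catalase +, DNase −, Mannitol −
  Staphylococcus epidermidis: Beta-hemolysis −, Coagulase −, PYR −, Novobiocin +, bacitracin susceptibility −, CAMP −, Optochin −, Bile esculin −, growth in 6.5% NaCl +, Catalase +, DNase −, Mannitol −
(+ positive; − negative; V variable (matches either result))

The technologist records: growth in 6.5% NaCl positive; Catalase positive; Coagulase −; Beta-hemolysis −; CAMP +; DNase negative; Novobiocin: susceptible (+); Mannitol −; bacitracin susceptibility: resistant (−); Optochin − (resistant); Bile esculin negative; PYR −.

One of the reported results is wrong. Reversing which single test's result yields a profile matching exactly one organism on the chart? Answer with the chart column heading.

CAMP

As reported, no row in the chart matches all 12 reactions.
Reversing Novobiocin → still no organism matches.
Reversing bacitracin susceptibility → still no organism matches.
Reversing Bile esculin → still no organism matches.
Reversing Mannitol → still no organism matches.
Reversing Coagulase → still no organism matches.
Reversing Catalase → still no organism matches.
Reversing Beta-hemolysis → still no organism matches.
Reversing Optochin → still no organism matches.
Reversing growth in 6.5% NaCl → still no organism matches.
Reversing PYR → still no organism matches.
Reversing DNase → still no organism matches.
Reversing CAMP (to −) → unique match: Staphylococcus epidermidis.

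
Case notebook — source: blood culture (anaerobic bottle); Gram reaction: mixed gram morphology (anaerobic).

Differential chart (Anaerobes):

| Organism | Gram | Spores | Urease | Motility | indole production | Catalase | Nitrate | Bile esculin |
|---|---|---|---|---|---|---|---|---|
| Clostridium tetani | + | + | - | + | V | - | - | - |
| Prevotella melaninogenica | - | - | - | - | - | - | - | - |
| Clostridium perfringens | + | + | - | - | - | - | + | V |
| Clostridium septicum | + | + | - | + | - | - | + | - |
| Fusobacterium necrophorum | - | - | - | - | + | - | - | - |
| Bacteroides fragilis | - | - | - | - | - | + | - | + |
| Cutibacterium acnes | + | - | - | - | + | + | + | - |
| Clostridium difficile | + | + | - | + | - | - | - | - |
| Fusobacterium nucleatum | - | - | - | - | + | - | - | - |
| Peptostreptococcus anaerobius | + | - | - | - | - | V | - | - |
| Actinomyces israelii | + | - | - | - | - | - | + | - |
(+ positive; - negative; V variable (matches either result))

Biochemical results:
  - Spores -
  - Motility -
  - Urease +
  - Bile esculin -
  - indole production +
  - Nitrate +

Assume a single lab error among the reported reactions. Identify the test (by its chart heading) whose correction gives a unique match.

Urease

As reported, no row in the chart matches all 6 reactions.
Reversing Urease (to -) → unique match: Cutibacterium acnes.
Reversing Motility → still no organism matches.
Reversing Nitrate → still no organism matches.
Reversing Bile esculin → still no organism matches.
Reversing Spores → still no organism matches.
Reversing indole production → still no organism matches.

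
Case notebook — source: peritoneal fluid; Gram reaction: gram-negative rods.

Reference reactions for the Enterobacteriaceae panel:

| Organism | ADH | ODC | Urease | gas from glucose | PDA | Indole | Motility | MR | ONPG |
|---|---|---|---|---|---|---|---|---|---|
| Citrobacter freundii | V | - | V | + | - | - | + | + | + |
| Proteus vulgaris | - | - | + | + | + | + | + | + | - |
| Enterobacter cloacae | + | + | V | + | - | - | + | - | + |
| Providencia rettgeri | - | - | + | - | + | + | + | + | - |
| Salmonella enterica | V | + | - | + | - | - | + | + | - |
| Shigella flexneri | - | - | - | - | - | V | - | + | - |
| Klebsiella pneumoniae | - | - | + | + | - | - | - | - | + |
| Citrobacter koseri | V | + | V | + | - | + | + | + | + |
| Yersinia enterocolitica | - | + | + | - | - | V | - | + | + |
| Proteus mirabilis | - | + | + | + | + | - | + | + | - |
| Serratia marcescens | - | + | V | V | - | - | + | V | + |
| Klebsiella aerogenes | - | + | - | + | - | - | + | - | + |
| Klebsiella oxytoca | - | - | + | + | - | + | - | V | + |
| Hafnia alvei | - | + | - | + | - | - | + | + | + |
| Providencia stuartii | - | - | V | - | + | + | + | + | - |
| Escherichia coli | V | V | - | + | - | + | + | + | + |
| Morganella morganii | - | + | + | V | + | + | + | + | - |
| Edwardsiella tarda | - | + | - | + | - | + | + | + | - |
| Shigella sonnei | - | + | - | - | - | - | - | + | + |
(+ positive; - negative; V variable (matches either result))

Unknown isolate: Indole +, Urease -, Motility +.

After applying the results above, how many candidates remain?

4

Urease -: excludes 7 organisms — 12 left.
Indole +: excludes 7 organisms — 5 left.
Motility +: excludes Shigella flexneri — 4 left.
Still consistent: Citrobacter koseri, Edwardsiella tarda, Escherichia coli, Providencia stuartii.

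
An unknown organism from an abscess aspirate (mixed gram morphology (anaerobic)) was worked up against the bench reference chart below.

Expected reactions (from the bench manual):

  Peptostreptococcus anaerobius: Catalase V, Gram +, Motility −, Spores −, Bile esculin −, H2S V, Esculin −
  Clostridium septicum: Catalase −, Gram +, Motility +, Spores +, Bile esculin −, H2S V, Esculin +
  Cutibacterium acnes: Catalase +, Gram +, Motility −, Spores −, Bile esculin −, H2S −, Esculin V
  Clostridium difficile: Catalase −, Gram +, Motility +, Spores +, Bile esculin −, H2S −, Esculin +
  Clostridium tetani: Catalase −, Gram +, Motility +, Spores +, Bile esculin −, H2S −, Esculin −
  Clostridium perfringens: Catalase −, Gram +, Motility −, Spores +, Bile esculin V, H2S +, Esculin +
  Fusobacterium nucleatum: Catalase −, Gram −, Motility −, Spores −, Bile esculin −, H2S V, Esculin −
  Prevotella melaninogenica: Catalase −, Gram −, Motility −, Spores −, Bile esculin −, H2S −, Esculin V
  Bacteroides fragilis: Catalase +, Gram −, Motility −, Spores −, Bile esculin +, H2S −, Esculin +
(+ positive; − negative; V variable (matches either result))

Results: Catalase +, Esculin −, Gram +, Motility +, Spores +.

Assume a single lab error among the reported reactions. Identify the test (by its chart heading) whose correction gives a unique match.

Catalase

As reported, no row in the chart matches all 5 reactions.
Reversing Spores → still no organism matches.
Reversing Gram → still no organism matches.
Reversing Motility → still no organism matches.
Reversing Catalase (to −) → unique match: Clostridium tetani.
Reversing Esculin → still no organism matches.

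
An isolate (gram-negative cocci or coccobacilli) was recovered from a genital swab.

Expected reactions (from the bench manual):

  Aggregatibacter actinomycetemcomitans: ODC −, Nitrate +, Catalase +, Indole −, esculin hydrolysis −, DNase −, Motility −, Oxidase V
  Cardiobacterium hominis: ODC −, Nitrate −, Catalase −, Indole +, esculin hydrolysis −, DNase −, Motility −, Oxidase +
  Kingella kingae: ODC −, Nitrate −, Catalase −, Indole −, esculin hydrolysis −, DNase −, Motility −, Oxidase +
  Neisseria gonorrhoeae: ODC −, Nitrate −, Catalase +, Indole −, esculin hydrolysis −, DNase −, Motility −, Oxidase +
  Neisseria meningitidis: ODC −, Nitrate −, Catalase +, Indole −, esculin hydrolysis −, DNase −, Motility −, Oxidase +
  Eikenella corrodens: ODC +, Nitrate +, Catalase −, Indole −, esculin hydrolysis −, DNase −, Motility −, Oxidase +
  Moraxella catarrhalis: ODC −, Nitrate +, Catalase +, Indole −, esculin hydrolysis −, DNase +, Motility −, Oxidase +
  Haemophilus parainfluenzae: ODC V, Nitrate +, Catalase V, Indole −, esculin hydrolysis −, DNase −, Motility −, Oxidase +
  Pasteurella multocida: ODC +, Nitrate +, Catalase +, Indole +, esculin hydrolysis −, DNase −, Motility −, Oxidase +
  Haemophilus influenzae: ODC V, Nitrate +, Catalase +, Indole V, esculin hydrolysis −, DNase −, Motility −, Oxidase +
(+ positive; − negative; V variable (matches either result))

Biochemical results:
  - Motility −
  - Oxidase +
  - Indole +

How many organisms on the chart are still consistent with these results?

Oxidase +: all 10 remaining candidates are consistent.
Motility −: all 10 remaining candidates are consistent.
Indole +: excludes 7 organisms — 3 left.
Still consistent: Cardiobacterium hominis, Haemophilus influenzae, Pasteurella multocida.

3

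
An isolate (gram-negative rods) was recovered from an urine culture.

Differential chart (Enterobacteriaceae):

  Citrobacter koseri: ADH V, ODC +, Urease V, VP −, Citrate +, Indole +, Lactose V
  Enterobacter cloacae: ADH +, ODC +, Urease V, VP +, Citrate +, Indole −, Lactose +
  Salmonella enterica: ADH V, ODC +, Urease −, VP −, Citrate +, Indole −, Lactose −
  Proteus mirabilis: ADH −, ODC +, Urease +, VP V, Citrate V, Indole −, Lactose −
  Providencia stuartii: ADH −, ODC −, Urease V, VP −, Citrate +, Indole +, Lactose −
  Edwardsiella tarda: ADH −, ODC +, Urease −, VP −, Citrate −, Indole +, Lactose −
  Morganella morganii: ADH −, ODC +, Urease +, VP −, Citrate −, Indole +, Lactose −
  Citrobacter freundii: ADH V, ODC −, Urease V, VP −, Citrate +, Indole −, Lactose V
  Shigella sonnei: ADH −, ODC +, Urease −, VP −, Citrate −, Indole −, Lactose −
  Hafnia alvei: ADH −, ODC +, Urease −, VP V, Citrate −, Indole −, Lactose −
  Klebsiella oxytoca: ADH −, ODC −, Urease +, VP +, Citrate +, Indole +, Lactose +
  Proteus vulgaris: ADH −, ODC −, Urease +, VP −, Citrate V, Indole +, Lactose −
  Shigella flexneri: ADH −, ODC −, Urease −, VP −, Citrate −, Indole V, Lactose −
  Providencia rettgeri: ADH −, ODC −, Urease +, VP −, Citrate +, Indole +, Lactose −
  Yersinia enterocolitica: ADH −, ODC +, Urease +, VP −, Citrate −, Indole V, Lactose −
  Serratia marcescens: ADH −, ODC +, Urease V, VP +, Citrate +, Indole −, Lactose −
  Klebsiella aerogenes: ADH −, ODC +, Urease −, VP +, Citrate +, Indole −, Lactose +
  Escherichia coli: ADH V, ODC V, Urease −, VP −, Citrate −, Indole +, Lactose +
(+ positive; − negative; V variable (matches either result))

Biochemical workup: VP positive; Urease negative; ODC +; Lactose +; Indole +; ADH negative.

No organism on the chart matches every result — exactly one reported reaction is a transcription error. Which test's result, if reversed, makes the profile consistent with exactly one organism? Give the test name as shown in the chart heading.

As reported, no row in the chart matches all 6 reactions.
Reversing VP → 2 organisms match (not unique).
Reversing ODC → still no organism matches.
Reversing Lactose → still no organism matches.
Reversing Indole (to −) → unique match: Klebsiella aerogenes.
Reversing Urease → still no organism matches.
Reversing ADH → still no organism matches.

Indole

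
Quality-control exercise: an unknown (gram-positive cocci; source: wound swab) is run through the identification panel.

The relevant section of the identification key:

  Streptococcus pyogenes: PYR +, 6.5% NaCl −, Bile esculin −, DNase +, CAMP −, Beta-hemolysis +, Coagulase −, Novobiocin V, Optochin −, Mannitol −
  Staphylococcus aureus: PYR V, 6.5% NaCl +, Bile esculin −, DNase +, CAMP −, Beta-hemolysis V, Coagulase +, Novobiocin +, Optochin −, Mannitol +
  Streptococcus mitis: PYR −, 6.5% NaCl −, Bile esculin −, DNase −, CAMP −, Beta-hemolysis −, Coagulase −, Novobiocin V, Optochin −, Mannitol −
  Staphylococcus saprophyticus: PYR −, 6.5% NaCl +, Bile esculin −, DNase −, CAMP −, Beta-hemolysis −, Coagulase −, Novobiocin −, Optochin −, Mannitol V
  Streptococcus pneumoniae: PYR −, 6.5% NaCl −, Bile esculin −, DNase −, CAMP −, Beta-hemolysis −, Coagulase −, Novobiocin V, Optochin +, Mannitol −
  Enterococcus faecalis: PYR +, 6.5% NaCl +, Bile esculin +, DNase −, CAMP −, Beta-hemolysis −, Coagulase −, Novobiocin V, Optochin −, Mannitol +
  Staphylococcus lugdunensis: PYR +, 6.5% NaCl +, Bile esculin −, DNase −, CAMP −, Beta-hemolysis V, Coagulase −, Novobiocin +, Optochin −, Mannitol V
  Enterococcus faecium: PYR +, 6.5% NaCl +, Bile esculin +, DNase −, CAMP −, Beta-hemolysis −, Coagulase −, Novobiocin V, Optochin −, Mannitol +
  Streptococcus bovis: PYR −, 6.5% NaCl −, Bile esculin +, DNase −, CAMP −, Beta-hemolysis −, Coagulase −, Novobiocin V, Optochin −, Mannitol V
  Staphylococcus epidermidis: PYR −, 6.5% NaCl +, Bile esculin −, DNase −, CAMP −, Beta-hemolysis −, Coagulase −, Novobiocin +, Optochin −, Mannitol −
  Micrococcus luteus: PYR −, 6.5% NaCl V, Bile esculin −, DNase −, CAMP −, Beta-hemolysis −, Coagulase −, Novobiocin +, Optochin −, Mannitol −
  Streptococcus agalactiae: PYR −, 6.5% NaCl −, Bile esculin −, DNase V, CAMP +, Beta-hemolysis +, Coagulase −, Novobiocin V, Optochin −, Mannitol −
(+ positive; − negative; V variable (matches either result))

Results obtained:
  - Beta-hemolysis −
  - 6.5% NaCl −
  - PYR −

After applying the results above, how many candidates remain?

Beta-hemolysis −: excludes Streptococcus pyogenes, Streptococcus agalactiae — 10 left.
PYR −: excludes Enterococcus faecalis, Staphylococcus lugdunensis, Enterococcus faecium — 7 left.
6.5% NaCl −: excludes Staphylococcus aureus, Staphylococcus saprophyticus, Staphylococcus epidermidis — 4 left.
Still consistent: Micrococcus luteus, Streptococcus bovis, Streptococcus mitis, Streptococcus pneumoniae.

4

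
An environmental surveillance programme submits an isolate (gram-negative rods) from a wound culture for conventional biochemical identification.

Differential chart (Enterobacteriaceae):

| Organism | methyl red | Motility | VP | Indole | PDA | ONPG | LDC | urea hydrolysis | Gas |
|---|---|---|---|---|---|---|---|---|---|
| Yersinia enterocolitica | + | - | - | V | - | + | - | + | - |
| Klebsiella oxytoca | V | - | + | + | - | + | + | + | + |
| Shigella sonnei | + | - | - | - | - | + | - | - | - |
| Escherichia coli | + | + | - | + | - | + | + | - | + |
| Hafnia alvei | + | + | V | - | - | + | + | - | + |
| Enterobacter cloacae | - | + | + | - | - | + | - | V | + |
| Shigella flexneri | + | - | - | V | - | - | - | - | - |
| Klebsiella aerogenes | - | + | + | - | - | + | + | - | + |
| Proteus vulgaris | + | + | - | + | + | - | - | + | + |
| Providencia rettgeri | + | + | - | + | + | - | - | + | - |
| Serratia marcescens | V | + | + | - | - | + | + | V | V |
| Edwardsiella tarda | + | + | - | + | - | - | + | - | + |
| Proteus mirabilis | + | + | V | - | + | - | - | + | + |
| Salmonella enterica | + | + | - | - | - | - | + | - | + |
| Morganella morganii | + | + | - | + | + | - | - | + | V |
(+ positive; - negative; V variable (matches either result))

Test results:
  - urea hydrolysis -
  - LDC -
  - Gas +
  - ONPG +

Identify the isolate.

Enterobacter cloacae

urea hydrolysis -: excludes 6 organisms — 9 left.
LDC -: excludes 6 organisms — 3 left.
ONPG +: excludes Shigella flexneri — 2 left.
Gas +: excludes Shigella sonnei — 1 left.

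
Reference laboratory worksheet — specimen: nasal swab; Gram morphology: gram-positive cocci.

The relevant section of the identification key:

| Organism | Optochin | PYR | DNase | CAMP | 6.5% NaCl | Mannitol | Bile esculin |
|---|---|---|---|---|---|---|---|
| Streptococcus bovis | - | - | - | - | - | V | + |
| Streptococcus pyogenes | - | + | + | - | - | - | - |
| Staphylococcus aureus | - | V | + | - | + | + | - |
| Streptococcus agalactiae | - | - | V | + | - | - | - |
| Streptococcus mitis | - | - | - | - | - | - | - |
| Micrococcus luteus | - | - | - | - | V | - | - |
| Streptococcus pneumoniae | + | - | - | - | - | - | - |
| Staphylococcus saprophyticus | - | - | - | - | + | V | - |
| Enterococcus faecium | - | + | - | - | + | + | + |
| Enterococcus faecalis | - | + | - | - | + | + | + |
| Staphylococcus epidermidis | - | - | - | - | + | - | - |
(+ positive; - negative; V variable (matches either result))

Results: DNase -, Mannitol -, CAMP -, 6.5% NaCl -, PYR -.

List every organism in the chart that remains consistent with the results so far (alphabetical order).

Micrococcus luteus, Streptococcus bovis, Streptococcus mitis, Streptococcus pneumoniae

6.5% NaCl -: excludes 5 organisms — 6 left.
DNase -: excludes Streptococcus pyogenes — 5 left.
PYR -: all 5 remaining candidates are consistent.
Mannitol -: all 5 remaining candidates are consistent.
CAMP -: excludes Streptococcus agalactiae — 4 left.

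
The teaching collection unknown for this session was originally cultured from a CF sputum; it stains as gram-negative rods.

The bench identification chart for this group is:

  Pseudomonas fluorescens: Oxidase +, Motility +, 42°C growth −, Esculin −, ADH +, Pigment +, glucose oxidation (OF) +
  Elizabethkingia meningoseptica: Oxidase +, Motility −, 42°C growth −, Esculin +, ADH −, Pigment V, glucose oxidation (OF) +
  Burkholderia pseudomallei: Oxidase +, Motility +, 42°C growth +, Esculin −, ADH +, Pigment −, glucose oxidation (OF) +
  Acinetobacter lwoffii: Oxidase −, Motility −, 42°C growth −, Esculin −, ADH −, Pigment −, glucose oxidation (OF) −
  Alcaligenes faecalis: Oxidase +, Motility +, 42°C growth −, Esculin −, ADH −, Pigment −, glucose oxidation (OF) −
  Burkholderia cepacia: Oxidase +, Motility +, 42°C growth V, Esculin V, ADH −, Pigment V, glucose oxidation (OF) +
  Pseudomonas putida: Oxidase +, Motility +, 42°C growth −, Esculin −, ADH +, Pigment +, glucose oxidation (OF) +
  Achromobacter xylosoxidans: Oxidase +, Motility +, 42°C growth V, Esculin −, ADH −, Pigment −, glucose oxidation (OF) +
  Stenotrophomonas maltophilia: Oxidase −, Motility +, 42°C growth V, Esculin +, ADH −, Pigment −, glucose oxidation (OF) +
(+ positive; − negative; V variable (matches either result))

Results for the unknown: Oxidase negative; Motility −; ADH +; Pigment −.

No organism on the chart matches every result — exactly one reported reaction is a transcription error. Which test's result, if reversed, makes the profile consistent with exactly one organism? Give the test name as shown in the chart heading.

As reported, no row in the chart matches all 4 reactions.
Reversing Oxidase → still no organism matches.
Reversing ADH (to −) → unique match: Acinetobacter lwoffii.
Reversing Motility → still no organism matches.
Reversing Pigment → still no organism matches.

ADH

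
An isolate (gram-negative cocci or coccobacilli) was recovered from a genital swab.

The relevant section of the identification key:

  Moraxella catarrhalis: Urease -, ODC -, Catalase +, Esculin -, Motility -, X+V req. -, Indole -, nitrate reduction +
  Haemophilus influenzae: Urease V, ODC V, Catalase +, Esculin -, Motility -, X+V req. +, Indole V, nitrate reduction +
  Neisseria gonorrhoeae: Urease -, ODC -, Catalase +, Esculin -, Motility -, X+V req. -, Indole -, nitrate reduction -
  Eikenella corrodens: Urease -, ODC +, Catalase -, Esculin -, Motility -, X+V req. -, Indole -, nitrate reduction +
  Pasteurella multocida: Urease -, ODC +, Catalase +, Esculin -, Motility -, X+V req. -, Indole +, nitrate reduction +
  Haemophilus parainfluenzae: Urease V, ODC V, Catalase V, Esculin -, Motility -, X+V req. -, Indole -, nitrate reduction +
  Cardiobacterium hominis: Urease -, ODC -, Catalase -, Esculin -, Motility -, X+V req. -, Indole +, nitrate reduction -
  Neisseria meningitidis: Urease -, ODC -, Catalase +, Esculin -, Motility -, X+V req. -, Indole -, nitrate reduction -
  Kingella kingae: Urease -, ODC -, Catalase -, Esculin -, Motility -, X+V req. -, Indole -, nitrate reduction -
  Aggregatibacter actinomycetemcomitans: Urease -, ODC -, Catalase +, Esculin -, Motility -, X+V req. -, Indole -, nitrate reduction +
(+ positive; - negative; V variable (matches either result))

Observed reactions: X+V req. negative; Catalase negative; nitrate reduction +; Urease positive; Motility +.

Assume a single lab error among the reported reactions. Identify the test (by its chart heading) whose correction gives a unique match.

Motility

As reported, no row in the chart matches all 5 reactions.
Reversing Urease → still no organism matches.
Reversing Motility (to -) → unique match: Haemophilus parainfluenzae.
Reversing Catalase → still no organism matches.
Reversing X+V req. → still no organism matches.
Reversing nitrate reduction → still no organism matches.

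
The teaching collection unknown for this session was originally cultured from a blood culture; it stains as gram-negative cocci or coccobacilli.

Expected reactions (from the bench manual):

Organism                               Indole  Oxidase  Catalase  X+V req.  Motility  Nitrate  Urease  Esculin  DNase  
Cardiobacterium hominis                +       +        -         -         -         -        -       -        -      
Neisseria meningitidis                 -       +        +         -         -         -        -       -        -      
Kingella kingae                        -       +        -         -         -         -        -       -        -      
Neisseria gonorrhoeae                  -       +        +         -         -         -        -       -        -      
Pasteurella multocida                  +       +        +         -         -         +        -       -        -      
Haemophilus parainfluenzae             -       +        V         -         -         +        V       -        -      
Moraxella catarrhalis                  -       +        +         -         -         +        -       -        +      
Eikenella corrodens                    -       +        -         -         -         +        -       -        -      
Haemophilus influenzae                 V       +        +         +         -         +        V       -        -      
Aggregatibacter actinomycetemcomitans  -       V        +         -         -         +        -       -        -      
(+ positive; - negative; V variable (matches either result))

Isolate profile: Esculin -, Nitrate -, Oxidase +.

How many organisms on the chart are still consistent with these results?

4

Oxidase +: all 10 remaining candidates are consistent.
Esculin -: all 10 remaining candidates are consistent.
Nitrate -: excludes 6 organisms — 4 left.
Still consistent: Cardiobacterium hominis, Kingella kingae, Neisseria gonorrhoeae, Neisseria meningitidis.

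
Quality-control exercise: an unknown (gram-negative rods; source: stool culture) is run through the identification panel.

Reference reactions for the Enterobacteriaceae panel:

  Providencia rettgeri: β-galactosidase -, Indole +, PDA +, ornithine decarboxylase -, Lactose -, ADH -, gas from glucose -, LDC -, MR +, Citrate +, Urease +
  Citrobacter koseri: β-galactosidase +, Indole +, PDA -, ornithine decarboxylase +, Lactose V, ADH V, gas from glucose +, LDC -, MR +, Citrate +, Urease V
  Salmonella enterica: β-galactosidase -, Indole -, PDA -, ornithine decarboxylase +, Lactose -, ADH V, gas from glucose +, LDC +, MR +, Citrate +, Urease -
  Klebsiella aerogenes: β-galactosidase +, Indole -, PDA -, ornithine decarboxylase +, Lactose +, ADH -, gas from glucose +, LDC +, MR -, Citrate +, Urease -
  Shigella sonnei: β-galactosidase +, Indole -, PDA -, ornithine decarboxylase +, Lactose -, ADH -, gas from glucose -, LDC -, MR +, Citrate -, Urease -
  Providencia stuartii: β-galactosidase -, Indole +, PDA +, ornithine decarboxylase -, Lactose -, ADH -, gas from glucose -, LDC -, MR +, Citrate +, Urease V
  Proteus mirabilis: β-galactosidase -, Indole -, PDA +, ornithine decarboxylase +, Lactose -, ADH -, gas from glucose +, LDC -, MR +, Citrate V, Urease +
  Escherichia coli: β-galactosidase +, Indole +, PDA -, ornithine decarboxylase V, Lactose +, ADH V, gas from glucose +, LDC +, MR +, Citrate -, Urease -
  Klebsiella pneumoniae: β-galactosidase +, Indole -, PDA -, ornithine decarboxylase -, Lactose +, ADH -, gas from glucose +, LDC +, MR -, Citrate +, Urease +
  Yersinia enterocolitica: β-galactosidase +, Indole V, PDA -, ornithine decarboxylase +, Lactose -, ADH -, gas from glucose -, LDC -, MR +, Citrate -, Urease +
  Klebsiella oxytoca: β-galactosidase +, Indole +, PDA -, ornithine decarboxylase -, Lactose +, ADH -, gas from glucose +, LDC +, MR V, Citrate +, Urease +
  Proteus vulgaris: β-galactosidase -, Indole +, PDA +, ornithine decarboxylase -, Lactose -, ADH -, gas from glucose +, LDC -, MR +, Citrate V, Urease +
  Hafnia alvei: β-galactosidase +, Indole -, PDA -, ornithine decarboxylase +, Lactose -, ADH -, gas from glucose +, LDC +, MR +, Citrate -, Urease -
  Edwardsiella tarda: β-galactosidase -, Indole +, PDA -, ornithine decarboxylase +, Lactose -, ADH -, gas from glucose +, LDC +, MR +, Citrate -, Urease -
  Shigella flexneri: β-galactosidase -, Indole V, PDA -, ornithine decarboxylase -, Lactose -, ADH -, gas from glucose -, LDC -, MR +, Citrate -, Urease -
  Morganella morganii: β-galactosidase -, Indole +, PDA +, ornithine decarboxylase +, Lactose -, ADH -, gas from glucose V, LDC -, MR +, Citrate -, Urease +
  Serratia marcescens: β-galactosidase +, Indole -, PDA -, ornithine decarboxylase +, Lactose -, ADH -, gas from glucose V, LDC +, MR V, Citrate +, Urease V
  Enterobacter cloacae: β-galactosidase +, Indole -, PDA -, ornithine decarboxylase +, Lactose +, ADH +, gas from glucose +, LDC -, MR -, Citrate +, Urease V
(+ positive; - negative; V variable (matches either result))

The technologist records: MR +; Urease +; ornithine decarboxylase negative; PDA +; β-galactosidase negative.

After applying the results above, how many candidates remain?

3

PDA +: excludes 13 organisms — 5 left.
Urease +: all 5 remaining candidates are consistent.
MR +: all 5 remaining candidates are consistent.
β-galactosidase -: all 5 remaining candidates are consistent.
ornithine decarboxylase -: excludes Proteus mirabilis, Morganella morganii — 3 left.
Still consistent: Proteus vulgaris, Providencia rettgeri, Providencia stuartii.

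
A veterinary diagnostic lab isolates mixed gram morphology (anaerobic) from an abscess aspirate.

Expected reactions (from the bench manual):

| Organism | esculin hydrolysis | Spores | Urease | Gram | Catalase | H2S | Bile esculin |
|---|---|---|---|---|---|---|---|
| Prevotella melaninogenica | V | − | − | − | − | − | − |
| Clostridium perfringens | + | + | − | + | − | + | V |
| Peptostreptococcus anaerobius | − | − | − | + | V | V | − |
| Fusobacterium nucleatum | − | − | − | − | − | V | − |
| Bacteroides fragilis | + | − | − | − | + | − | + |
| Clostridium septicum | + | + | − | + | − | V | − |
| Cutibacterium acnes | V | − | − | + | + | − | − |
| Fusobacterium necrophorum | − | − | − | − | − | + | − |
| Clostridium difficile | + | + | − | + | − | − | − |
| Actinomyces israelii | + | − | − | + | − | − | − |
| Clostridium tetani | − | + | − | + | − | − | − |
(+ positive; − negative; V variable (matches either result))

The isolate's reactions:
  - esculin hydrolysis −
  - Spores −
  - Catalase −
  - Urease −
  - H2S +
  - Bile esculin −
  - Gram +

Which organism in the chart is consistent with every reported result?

Catalase −: excludes Bacteroides fragilis, Cutibacterium acnes — 9 left.
Gram +: excludes Prevotella melaninogenica, Fusobacterium nucleatum, Fusobacterium necrophorum — 6 left.
Urease −: all 6 remaining candidates are consistent.
H2S +: excludes Clostridium difficile, Actinomyces israelii, Clostridium tetani — 3 left.
esculin hydrolysis −: excludes Clostridium perfringens, Clostridium septicum — 1 left.
Spores −: the one remaining candidate is consistent.
Bile esculin −: the one remaining candidate is consistent.

Peptostreptococcus anaerobius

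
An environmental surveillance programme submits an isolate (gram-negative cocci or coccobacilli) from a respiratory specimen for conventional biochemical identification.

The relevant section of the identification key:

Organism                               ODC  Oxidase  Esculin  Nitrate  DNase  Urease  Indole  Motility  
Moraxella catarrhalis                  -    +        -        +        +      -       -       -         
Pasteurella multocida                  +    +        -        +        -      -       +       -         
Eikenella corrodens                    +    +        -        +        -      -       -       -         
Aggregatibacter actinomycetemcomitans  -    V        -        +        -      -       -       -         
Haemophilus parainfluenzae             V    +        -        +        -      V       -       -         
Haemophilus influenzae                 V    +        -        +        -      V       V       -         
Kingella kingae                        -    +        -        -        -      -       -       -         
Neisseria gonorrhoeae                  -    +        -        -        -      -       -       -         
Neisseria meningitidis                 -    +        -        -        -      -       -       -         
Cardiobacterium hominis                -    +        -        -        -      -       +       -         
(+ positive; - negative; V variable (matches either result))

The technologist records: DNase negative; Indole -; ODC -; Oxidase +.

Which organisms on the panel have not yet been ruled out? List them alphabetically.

Aggregatibacter actinomycetemcomitans, Haemophilus influenzae, Haemophilus parainfluenzae, Kingella kingae, Neisseria gonorrhoeae, Neisseria meningitidis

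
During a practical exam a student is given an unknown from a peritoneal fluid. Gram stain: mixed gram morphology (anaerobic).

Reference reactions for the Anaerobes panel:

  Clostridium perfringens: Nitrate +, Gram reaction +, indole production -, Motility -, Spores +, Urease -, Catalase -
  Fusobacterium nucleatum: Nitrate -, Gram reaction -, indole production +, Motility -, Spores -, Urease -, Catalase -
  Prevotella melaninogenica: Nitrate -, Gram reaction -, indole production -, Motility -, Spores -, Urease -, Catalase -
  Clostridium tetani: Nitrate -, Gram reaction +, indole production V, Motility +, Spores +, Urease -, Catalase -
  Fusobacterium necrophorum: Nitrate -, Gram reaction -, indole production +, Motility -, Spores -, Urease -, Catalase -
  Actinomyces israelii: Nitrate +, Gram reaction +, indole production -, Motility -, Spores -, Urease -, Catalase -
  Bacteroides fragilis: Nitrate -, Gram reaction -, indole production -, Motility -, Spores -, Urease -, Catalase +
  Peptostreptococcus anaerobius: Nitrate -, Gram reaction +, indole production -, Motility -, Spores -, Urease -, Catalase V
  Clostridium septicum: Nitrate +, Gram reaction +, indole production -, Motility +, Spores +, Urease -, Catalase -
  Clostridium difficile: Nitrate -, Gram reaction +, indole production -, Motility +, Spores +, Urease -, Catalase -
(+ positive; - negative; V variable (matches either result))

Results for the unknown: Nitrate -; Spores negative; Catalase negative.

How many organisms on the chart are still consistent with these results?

4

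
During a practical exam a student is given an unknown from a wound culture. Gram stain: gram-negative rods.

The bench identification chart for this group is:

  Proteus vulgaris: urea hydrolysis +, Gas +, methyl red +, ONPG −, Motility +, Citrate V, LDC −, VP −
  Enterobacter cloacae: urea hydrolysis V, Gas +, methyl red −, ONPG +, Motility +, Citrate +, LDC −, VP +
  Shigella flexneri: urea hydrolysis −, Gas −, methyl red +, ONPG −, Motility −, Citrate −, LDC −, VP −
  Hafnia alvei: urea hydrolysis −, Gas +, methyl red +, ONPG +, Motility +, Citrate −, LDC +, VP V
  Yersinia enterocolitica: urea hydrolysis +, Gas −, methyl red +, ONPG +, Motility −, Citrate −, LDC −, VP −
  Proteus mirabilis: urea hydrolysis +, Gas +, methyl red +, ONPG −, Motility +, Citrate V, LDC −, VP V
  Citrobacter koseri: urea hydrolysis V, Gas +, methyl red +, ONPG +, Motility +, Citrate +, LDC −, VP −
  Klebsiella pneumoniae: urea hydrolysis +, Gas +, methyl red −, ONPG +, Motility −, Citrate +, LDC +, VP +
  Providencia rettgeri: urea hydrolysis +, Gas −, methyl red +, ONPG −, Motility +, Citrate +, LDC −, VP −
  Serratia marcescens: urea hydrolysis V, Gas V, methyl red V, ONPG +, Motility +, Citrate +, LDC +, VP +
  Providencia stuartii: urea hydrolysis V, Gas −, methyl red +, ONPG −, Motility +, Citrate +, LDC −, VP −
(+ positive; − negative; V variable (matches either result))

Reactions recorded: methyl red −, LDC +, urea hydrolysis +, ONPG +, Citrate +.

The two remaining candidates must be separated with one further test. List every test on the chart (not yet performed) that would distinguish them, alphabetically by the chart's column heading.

Citrate +: excludes Shigella flexneri, Hafnia alvei, Yersinia enterocolitica — 8 left.
methyl red −: excludes 5 organisms — 3 left.
ONPG +: all 3 remaining candidates are consistent.
urea hydrolysis +: all 3 remaining candidates are consistent.
LDC +: excludes Enterobacter cloacae — 2 left.
Two candidates remain: Klebsiella pneumoniae and Serratia marcescens.
  Gas: + vs V — variable for at least one, does not separate.
  Motility: Klebsiella pneumoniae −, Serratia marcescens + — discriminates.
  VP: + vs + — same for both, does not separate.

Motility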